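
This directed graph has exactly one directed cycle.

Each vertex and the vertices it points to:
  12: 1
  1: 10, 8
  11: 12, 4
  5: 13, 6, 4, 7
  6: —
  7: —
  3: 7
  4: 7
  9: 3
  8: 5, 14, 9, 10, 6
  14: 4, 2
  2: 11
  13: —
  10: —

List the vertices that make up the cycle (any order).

1, 2, 8, 11, 12, 14

DFS with gray/black marking from 12:
12 gray
  1 gray
    10 gray
    10 black
    8 gray
      5 gray
        13 gray
        13 black
        6 gray
        6 black
        4 gray
          7 gray
          7 black
        4 black
        5→7: 7 black — skip
      5 black
      14 gray
        14→4: 4 black — skip
        2 gray
          11 gray
            11→12: 12 is gray → back edge
Back edge closes the cycle 12 → 1 → 8 → 14 → 2 → 11 → 12; its vertices are {1, 2, 8, 11, 12, 14}.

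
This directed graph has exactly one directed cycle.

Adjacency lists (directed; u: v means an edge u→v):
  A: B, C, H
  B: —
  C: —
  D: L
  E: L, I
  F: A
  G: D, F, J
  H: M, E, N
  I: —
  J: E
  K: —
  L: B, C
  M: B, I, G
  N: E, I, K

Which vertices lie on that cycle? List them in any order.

DFS with gray/black marking from A:
A gray
  B gray
  B black
  C gray
  C black
  H gray
    M gray
      M→B: B black — skip
      I gray
      I black
      G gray
        D gray
          L gray
            L→B: B black — skip
            L→C: C black — skip
          L black
        D black
        F gray
          F→A: A is gray → back edge
Back edge closes the cycle A → H → M → G → F → A; its vertices are {A, F, G, H, M}.

A, F, G, H, M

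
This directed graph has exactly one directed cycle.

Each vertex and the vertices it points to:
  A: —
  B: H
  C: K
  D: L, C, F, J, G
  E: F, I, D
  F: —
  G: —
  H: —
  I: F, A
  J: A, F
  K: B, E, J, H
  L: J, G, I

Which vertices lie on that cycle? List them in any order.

DFS with gray/black marking from E:
E gray
  F gray
  F black
  I gray
    I→F: F black — skip
    A gray
    A black
  I black
  D gray
    L gray
      J gray
        J→A: A black — skip
        J→F: F black — skip
      J black
      G gray
      G black
      L→I: I black — skip
    L black
    C gray
      K gray
        B gray
          H gray
          H black
        B black
        K→E: E is gray → back edge
Back edge closes the cycle E → D → C → K → E; its vertices are {C, D, E, K}.

C, D, E, K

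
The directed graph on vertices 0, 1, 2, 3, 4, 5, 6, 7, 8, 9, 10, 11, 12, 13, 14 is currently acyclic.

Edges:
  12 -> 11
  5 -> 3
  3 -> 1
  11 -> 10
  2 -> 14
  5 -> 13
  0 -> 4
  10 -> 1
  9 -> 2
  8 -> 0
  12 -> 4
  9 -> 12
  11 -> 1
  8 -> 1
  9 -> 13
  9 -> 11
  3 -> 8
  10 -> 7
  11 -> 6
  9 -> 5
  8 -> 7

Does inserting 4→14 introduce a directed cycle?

Adding 4→14 creates a cycle iff 14 can already reach 4.
Explore from 14: no path reaches 4. The graph stays acyclic.

No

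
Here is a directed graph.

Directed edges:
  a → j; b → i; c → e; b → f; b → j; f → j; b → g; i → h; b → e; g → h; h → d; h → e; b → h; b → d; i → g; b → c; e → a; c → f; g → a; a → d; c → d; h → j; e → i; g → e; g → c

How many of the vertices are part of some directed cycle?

A vertex is on a directed cycle iff it belongs to a strongly connected component of size ≥ 2 (or has a self-loop).
The vertices on cycles are {c, e, g, h, i} — 5 in total.

5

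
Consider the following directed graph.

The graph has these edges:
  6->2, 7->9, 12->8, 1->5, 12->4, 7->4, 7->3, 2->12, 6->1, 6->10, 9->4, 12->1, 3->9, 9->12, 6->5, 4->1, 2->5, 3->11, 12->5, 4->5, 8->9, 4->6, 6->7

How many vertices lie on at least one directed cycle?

8

A vertex is on a directed cycle iff it belongs to a strongly connected component of size ≥ 2 (or has a self-loop).
The vertices on cycles are {2, 3, 4, 6, 7, 8, 9, 12} — 8 in total.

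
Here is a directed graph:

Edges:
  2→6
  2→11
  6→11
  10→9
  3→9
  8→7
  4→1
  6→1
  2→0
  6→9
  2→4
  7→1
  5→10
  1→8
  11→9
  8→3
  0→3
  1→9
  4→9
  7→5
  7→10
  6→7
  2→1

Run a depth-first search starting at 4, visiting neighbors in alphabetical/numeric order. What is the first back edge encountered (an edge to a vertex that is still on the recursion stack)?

DFS from 4 (visiting neighbors in alphabetical/numeric order); mark gray on enter, black on exit:
4 gray
  1 gray
    8 gray
      3 gray
        9 gray
        9 black
      3 black
      7 gray
        7→1: 1 is gray → back edge
First back edge: 7 → 1.

7→1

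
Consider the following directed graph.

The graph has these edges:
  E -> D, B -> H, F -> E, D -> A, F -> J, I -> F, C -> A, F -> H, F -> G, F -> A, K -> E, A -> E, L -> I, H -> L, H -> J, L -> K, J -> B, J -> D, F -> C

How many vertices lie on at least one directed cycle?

A vertex is on a directed cycle iff it belongs to a strongly connected component of size ≥ 2 (or has a self-loop).
The vertices on cycles are {A, B, D, E, F, H, I, J, L} — 9 in total.

9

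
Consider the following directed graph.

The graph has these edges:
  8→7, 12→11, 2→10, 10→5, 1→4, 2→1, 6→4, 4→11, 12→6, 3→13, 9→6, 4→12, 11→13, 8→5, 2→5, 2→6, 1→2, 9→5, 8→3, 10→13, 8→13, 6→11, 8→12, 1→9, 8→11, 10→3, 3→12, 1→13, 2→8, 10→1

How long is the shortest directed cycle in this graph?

For each vertex v, BFS finds the shortest path from v back to v.
The shortest such closed walk is 1 → 2 → 1, length 2.

2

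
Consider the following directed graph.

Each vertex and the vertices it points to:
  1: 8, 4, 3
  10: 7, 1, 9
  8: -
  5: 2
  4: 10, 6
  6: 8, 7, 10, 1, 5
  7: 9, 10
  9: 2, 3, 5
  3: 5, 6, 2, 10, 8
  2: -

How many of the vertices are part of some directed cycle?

A vertex is on a directed cycle iff it belongs to a strongly connected component of size ≥ 2 (or has a self-loop).
The vertices on cycles are {1, 3, 4, 6, 7, 9, 10} — 7 in total.

7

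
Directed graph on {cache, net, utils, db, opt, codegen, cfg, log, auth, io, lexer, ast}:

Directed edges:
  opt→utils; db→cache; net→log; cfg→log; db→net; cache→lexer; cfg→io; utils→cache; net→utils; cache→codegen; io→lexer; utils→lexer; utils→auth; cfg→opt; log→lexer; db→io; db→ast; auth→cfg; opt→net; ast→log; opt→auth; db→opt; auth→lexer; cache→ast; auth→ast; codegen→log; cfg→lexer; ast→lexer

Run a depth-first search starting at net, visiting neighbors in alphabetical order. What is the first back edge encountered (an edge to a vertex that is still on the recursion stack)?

opt->auth

DFS from net (visiting neighbors in alphabetical order); mark gray on enter, black on exit:
net gray
  log gray
    lexer gray
    lexer black
  log black
  utils gray
    auth gray
      ast gray
        ast→lexer: lexer black — skip
        ast→log: log black — skip
      ast black
      cfg gray
        io gray
          io→lexer: lexer black — skip
        io black
        cfg→lexer: lexer black — skip
        cfg→log: log black — skip
        opt gray
          opt→auth: auth is gray → back edge
First back edge: opt → auth.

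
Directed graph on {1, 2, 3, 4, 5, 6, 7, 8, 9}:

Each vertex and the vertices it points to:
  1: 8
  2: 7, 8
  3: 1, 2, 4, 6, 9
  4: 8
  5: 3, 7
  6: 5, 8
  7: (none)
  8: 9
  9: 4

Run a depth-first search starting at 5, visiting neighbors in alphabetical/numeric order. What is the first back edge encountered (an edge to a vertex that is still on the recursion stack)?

4->8

DFS from 5 (visiting neighbors in alphabetical/numeric order); mark gray on enter, black on exit:
5 gray
  3 gray
    1 gray
      8 gray
        9 gray
          4 gray
            4→8: 8 is gray → back edge
First back edge: 4 → 8.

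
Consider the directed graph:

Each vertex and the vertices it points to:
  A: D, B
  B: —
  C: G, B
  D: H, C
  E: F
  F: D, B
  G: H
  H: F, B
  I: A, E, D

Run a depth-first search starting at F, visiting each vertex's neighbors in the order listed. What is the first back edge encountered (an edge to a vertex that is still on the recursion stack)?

DFS from F (visiting each vertex's neighbors in the order listed); mark gray on enter, black on exit:
F gray
  D gray
    H gray
      H→F: F is gray → back edge
First back edge: H → F.

H→F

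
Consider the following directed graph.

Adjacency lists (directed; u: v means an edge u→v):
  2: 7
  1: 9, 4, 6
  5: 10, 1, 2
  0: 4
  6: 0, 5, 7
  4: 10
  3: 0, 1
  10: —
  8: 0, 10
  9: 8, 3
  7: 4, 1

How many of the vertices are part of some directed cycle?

7

A vertex is on a directed cycle iff it belongs to a strongly connected component of size ≥ 2 (or has a self-loop).
The vertices on cycles are {1, 2, 3, 5, 6, 7, 9} — 7 in total.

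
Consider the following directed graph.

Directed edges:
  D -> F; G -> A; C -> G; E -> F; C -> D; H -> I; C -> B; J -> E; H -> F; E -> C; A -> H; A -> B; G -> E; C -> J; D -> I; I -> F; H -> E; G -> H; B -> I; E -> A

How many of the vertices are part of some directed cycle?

6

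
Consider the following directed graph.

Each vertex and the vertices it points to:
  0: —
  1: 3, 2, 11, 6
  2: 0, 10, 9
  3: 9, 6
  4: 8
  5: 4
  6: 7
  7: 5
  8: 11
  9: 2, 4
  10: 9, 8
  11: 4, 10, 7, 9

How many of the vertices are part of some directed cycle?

8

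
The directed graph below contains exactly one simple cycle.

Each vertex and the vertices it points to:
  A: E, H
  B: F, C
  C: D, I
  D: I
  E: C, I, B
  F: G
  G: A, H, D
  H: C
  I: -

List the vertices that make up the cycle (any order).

A, B, E, F, G

DFS with gray/black marking from F:
F gray
  G gray
    A gray
      E gray
        C gray
          D gray
            I gray
            I black
          D black
          C→I: I black — skip
        C black
        E→I: I black — skip
        B gray
          B→F: F is gray → back edge
Back edge closes the cycle F → G → A → E → B → F; its vertices are {A, B, E, F, G}.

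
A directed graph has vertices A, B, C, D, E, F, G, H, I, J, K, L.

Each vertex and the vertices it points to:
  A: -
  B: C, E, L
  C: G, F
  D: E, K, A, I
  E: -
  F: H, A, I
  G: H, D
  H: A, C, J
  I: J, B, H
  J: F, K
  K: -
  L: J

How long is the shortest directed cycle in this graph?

For each vertex v, BFS finds the shortest path from v back to v.
The shortest such closed walk is C → G → H → C, length 3.

3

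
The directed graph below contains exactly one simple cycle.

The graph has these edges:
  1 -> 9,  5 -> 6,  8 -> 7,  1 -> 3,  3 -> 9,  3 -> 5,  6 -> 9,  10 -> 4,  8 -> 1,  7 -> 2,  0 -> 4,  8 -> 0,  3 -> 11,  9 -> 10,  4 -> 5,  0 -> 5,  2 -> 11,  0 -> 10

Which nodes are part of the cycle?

DFS with gray/black marking from 4:
4 gray
  5 gray
    6 gray
      9 gray
        10 gray
          10→4: 4 is gray → back edge
Back edge closes the cycle 4 → 5 → 6 → 9 → 10 → 4; its vertices are {4, 5, 6, 9, 10}.

4, 5, 6, 9, 10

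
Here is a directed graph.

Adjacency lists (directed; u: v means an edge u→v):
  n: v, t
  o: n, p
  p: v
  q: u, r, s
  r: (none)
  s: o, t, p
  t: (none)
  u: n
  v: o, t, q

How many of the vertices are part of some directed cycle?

7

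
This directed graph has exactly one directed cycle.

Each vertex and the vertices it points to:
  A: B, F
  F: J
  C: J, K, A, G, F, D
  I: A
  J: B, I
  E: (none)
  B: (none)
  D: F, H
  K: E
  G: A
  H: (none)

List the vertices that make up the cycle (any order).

DFS with gray/black marking from J:
J gray
  B gray
  B black
  I gray
    A gray
      A→B: B black — skip
      F gray
        F→J: J is gray → back edge
Back edge closes the cycle J → I → A → F → J; its vertices are {A, F, I, J}.

A, F, I, J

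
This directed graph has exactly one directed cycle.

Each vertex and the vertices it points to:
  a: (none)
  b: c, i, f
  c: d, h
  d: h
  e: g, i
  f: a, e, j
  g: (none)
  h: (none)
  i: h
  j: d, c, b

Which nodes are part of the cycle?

b, f, j

DFS with gray/black marking from b:
b gray
  c gray
    d gray
      h gray
      h black
    d black
    c→h: h black — skip
  c black
  i gray
    i→h: h black — skip
  i black
  f gray
    a gray
    a black
    e gray
      g gray
      g black
      e→i: i black — skip
    e black
    j gray
      j→d: d black — skip
      j→c: c black — skip
      j→b: b is gray → back edge
Back edge closes the cycle b → f → j → b; its vertices are {b, f, j}.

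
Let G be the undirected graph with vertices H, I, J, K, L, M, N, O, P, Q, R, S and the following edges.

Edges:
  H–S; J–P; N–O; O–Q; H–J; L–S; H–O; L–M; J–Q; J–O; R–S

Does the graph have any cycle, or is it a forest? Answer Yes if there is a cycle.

DFS, tracking each vertex's parent; an edge to a visited non-parent vertex closes a cycle.
Start from Q:
visit Q (parent –)
  visit O (parent Q)
    visit J (parent O)
      J–O: parent, skip
      J–Q: Q visited and ≠ parent → cycle
Cycle: Q – O – J – Q.

Yes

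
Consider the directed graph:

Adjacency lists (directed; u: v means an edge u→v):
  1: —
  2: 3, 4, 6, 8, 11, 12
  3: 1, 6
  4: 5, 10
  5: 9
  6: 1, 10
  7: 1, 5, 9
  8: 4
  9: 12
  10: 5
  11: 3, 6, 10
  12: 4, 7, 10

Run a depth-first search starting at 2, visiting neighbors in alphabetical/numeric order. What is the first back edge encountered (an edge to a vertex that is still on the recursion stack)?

4→5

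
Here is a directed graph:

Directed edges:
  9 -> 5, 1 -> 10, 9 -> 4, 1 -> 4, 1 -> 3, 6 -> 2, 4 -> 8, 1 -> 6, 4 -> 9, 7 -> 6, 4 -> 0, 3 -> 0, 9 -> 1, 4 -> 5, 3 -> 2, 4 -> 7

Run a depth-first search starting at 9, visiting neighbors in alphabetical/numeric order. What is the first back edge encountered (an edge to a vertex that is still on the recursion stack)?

4→9

DFS from 9 (visiting neighbors in alphabetical/numeric order); mark gray on enter, black on exit:
9 gray
  1 gray
    3 gray
      0 gray
      0 black
      2 gray
      2 black
    3 black
    4 gray
      4→0: 0 black — skip
      5 gray
      5 black
      7 gray
        6 gray
          6→2: 2 black — skip
        6 black
      7 black
      8 gray
      8 black
      4→9: 9 is gray → back edge
First back edge: 4 → 9.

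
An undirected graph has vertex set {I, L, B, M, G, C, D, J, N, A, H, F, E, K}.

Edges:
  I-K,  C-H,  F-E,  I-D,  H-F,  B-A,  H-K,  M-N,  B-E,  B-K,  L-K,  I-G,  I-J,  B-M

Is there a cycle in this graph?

DFS, tracking each vertex's parent; an edge to a visited non-parent vertex closes a cycle.
Start from B:
visit B (parent –)
  visit E (parent B)
    E–B: parent, skip
    visit F (parent E)
      visit H (parent F)
        H–F: parent, skip
        visit C (parent H)
          C–H: parent, skip
        visit K (parent H)
          K–H: parent, skip
          visit L (parent K)
            L–K: parent, skip
          visit I (parent K)
            I–K: parent, skip
            visit J (parent I)
              J–I: parent, skip
            visit G (parent I)
              G–I: parent, skip
            visit D (parent I)
              D–I: parent, skip
          K–B: B visited and ≠ parent → cycle
Cycle: B – E – F – H – K – B.

Yes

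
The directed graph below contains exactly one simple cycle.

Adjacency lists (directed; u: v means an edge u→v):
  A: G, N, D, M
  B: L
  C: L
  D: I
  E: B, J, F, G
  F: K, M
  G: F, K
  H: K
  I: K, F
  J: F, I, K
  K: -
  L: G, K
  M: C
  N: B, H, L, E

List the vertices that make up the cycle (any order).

C, F, G, L, M

DFS with gray/black marking from M:
M gray
  C gray
    L gray
      G gray
        F gray
          K gray
          K black
          F→M: M is gray → back edge
Back edge closes the cycle M → C → L → G → F → M; its vertices are {C, F, G, L, M}.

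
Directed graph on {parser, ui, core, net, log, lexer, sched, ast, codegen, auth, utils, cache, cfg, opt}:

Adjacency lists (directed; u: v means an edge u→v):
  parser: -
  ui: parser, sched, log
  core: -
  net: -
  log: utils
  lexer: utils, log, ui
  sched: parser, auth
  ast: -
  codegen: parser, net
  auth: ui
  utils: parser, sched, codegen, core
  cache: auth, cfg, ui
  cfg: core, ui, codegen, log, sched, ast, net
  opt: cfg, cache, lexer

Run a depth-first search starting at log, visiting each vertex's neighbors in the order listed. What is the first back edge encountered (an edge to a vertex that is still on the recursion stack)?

DFS from log (visiting each vertex's neighbors in the order listed); mark gray on enter, black on exit:
log gray
  utils gray
    parser gray
    parser black
    sched gray
      sched→parser: parser black — skip
      auth gray
        ui gray
          ui→parser: parser black — skip
          ui→sched: sched is gray → back edge
First back edge: ui → sched.

ui->sched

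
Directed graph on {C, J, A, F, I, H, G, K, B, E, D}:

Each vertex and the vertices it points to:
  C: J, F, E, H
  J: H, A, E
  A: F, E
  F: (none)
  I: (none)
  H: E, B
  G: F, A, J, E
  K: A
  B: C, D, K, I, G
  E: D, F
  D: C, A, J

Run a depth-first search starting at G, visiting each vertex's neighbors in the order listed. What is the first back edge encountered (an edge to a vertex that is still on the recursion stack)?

DFS from G (visiting each vertex's neighbors in the order listed); mark gray on enter, black on exit:
G gray
  F gray
  F black
  A gray
    A→F: F black — skip
    E gray
      D gray
        C gray
          J gray
            H gray
              H→E: E is gray → back edge
First back edge: H → E.

H->E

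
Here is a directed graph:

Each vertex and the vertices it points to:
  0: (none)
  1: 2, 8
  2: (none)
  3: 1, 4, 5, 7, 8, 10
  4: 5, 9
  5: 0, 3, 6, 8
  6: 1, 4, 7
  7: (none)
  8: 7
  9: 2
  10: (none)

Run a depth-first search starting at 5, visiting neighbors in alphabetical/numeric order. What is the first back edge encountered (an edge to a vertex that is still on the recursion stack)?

DFS from 5 (visiting neighbors in alphabetical/numeric order); mark gray on enter, black on exit:
5 gray
  0 gray
  0 black
  3 gray
    1 gray
      2 gray
      2 black
      8 gray
        7 gray
        7 black
      8 black
    1 black
    4 gray
      4→5: 5 is gray → back edge
First back edge: 4 → 5.

4→5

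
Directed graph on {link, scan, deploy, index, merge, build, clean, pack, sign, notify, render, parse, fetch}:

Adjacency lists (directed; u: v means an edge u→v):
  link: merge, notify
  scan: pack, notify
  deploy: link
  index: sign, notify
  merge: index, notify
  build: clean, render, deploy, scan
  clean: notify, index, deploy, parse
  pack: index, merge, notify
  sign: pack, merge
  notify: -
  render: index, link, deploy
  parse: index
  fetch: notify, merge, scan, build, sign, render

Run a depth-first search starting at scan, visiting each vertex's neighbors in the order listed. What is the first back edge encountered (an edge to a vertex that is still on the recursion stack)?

sign->pack

DFS from scan (visiting each vertex's neighbors in the order listed); mark gray on enter, black on exit:
scan gray
  pack gray
    index gray
      sign gray
        sign→pack: pack is gray → back edge
First back edge: sign → pack.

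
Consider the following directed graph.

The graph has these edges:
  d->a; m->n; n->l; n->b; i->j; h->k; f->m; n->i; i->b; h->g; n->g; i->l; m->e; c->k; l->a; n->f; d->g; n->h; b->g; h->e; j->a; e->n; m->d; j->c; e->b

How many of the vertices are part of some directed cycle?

5

A vertex is on a directed cycle iff it belongs to a strongly connected component of size ≥ 2 (or has a self-loop).
The vertices on cycles are {e, f, h, m, n} — 5 in total.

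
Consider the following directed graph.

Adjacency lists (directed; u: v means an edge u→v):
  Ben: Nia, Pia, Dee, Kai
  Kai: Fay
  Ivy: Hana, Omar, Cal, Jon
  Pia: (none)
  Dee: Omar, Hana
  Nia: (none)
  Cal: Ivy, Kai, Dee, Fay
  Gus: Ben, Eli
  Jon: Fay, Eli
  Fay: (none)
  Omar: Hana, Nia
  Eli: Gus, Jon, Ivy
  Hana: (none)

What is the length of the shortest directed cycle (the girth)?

For each vertex v, BFS finds the shortest path from v back to v.
The shortest such closed walk is Gus → Eli → Gus, length 2.

2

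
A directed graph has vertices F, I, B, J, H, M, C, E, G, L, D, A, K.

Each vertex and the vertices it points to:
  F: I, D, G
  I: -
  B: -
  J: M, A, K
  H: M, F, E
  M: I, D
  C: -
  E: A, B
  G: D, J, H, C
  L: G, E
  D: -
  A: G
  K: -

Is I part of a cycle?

I lies on a cycle iff there is a path from I back to itself.
Exploring from I, it never reaches itself; equivalently, its strongly connected component is a singleton.

No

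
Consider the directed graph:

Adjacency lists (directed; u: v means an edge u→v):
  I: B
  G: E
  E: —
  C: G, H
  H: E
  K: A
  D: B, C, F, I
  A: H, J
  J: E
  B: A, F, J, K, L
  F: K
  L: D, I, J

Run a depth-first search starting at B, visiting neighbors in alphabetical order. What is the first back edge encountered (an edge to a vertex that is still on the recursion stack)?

DFS from B (visiting neighbors in alphabetical order); mark gray on enter, black on exit:
B gray
  A gray
    H gray
      E gray
      E black
    H black
    J gray
      J→E: E black — skip
    J black
  A black
  F gray
    K gray
      K→A: A black — skip
    K black
  F black
  B→J: J black — skip
  B→K: K black — skip
  L gray
    D gray
      D→B: B is gray → back edge
First back edge: D → B.

D→B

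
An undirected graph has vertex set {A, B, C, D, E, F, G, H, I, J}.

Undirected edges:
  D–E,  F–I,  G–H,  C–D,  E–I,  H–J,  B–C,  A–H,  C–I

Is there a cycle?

Yes

DFS, tracking each vertex's parent; an edge to a visited non-parent vertex closes a cycle.
Start from B:
visit B (parent –)
  visit C (parent B)
    C–B: parent, skip
    visit D (parent C)
      D–C: parent, skip
      visit E (parent D)
        visit I (parent E)
          I–C: C visited and ≠ parent → cycle
Cycle: C – D – E – I – C.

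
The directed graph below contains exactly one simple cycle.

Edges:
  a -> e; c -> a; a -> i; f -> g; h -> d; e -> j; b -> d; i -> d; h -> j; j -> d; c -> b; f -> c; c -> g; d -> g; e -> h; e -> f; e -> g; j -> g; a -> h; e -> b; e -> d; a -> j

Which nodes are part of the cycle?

DFS with gray/black marking from a:
a gray
  h gray
    d gray
      g gray
      g black
    d black
    j gray
      j→d: d black — skip
      j→g: g black — skip
    j black
  h black
  a→j: j black — skip
  e gray
    f gray
      c gray
        c→a: a is gray → back edge
Back edge closes the cycle a → e → f → c → a; its vertices are {a, c, e, f}.

a, c, e, f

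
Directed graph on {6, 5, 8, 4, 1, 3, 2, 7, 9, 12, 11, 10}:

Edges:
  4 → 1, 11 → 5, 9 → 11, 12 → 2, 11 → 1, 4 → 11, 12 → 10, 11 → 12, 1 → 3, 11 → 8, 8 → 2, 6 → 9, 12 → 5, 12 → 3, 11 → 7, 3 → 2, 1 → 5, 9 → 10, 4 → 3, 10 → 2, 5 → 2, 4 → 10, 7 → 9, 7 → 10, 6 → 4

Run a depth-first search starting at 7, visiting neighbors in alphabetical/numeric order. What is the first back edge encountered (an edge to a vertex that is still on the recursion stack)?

11→7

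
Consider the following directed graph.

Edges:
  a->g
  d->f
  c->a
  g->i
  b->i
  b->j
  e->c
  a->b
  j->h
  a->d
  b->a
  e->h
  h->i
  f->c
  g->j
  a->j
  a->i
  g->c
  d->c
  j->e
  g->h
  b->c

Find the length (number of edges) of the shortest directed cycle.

For each vertex v, BFS finds the shortest path from v back to v.
The shortest such closed walk is a → b → a, length 2.

2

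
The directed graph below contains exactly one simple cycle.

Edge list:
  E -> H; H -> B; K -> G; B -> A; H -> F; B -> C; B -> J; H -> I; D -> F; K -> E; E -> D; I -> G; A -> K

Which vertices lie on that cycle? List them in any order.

DFS with gray/black marking from E:
E gray
  H gray
    F gray
    F black
    I gray
      G gray
      G black
    I black
    B gray
      A gray
        K gray
          K→G: G black — skip
          K→E: E is gray → back edge
Back edge closes the cycle E → H → B → A → K → E; its vertices are {A, B, E, H, K}.

A, B, E, H, K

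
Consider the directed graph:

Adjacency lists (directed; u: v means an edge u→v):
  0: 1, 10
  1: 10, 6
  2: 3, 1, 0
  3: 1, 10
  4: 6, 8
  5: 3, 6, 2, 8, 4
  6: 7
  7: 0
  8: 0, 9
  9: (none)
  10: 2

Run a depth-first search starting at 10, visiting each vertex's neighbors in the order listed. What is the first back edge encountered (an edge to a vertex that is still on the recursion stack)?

DFS from 10 (visiting each vertex's neighbors in the order listed); mark gray on enter, black on exit:
10 gray
  2 gray
    3 gray
      1 gray
        1→10: 10 is gray → back edge
First back edge: 1 → 10.

1→10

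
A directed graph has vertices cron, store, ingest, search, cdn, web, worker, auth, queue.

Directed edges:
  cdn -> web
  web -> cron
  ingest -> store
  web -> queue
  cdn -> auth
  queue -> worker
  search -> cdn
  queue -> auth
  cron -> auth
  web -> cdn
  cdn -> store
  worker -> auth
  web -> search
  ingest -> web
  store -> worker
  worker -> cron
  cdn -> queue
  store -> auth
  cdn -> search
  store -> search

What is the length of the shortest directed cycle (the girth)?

For each vertex v, BFS finds the shortest path from v back to v.
The shortest such closed walk is web → cdn → web, length 2.

2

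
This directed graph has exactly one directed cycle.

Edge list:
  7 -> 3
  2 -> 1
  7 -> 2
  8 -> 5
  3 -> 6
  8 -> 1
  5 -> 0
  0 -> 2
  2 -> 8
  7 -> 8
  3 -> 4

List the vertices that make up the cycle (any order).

DFS with gray/black marking from 8:
8 gray
  1 gray
  1 black
  5 gray
    0 gray
      2 gray
        2→1: 1 black — skip
        2→8: 8 is gray → back edge
Back edge closes the cycle 8 → 5 → 0 → 2 → 8; its vertices are {0, 2, 5, 8}.

0, 2, 5, 8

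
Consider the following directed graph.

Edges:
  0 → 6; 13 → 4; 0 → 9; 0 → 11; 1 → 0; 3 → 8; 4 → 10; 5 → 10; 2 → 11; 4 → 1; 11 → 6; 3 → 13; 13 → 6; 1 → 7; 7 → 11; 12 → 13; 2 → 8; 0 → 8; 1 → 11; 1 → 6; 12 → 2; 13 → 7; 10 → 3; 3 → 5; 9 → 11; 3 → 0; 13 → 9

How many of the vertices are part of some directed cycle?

5

A vertex is on a directed cycle iff it belongs to a strongly connected component of size ≥ 2 (or has a self-loop).
The vertices on cycles are {3, 4, 5, 10, 13} — 5 in total.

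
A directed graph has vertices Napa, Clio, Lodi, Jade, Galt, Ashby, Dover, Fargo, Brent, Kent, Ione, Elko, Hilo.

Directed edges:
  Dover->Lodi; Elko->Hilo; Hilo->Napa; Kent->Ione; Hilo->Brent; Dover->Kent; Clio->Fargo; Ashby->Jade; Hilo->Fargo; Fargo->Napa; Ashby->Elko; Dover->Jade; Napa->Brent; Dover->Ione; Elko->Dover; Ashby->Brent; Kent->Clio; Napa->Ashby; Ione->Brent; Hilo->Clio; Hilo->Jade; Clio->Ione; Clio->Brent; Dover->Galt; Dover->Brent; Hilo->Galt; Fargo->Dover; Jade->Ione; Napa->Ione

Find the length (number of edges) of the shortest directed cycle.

For each vertex v, BFS finds the shortest path from v back to v.
The shortest such closed walk is Elko → Hilo → Napa → Ashby → Elko, length 4.

4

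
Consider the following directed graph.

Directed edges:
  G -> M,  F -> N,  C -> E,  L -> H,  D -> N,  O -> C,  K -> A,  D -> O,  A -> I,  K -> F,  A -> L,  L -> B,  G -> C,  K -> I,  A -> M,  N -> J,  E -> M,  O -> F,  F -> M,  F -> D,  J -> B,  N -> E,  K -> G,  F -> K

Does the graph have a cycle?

Yes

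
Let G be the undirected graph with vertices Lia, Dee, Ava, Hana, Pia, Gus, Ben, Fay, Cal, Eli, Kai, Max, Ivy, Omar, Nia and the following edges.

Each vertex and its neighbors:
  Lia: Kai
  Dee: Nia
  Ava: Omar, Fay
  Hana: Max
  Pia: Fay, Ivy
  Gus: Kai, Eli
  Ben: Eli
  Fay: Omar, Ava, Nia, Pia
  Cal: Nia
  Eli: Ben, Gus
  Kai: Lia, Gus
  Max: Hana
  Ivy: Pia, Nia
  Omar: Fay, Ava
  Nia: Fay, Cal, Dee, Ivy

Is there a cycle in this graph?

Yes

DFS, tracking each vertex's parent; an edge to a visited non-parent vertex closes a cycle.
Start from Dee:
visit Dee (parent –)
  visit Nia (parent Dee)
    visit Fay (parent Nia)
      visit Omar (parent Fay)
        Omar–Fay: parent, skip
        visit Ava (parent Omar)
          Ava–Omar: parent, skip
          Ava–Fay: Fay visited and ≠ parent → cycle
Cycle: Fay – Omar – Ava – Fay.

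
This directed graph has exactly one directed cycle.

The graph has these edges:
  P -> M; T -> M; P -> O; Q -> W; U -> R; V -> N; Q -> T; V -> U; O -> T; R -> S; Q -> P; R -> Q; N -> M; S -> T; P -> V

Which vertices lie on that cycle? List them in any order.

P, Q, R, U, V

DFS with gray/black marking from R:
R gray
  Q gray
    W gray
    W black
    T gray
      M gray
      M black
    T black
    P gray
      V gray
        N gray
          N→M: M black — skip
        N black
        U gray
          U→R: R is gray → back edge
Back edge closes the cycle R → Q → P → V → U → R; its vertices are {P, Q, R, U, V}.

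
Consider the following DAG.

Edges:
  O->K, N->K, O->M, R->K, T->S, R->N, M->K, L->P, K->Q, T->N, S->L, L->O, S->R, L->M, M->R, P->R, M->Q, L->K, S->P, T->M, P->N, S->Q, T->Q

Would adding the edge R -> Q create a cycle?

No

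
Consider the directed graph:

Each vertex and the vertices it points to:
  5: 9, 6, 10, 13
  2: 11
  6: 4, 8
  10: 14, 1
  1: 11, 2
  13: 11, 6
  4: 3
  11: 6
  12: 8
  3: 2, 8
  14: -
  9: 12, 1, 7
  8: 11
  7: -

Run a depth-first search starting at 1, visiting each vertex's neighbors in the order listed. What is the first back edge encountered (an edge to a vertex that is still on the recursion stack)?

2->11

DFS from 1 (visiting each vertex's neighbors in the order listed); mark gray on enter, black on exit:
1 gray
  11 gray
    6 gray
      4 gray
        3 gray
          2 gray
            2→11: 11 is gray → back edge
First back edge: 2 → 11.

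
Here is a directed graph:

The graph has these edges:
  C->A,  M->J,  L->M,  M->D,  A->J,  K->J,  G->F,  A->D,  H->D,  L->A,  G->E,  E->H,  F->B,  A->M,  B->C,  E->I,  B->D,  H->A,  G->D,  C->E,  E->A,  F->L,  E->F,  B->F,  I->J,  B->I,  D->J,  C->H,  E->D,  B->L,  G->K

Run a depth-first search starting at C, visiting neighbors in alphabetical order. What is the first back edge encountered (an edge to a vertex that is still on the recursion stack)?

DFS from C (visiting neighbors in alphabetical order); mark gray on enter, black on exit:
C gray
  A gray
    D gray
      J gray
      J black
    D black
    A→J: J black — skip
    M gray
      M→D: D black — skip
      M→J: J black — skip
    M black
  A black
  E gray
    E→A: A black — skip
    E→D: D black — skip
    F gray
      B gray
        B→C: C is gray → back edge
First back edge: B → C.

B→C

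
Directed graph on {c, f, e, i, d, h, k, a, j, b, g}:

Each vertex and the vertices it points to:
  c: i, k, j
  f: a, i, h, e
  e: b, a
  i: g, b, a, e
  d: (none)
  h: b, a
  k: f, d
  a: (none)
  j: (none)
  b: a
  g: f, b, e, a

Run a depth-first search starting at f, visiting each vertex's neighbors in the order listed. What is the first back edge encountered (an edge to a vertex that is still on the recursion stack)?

DFS from f (visiting each vertex's neighbors in the order listed); mark gray on enter, black on exit:
f gray
  a gray
  a black
  i gray
    g gray
      g→f: f is gray → back edge
First back edge: g → f.

g→f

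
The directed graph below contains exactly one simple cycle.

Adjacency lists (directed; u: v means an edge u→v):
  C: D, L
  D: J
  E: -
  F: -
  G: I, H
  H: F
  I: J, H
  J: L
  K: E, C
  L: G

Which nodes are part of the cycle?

G, I, J, L

DFS with gray/black marking from L:
L gray
  G gray
    I gray
      J gray
        J→L: L is gray → back edge
Back edge closes the cycle L → G → I → J → L; its vertices are {G, I, J, L}.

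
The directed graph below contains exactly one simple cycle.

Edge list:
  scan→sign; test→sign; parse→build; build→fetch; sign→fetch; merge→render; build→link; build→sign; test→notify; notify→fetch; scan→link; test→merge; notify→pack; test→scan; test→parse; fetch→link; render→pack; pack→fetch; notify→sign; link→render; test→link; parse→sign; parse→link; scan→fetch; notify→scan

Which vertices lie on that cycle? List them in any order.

DFS with gray/black marking from render:
render gray
  pack gray
    fetch gray
      link gray
        link→render: render is gray → back edge
Back edge closes the cycle render → pack → fetch → link → render; its vertices are {link, pack, fetch, render}.

link, pack, fetch, render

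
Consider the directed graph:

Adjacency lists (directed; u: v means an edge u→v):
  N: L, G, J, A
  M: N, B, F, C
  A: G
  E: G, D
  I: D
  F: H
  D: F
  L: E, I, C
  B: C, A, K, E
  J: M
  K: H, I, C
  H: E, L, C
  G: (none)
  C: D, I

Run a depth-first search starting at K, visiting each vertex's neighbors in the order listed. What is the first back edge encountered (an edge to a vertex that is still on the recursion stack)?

DFS from K (visiting each vertex's neighbors in the order listed); mark gray on enter, black on exit:
K gray
  H gray
    E gray
      G gray
      G black
      D gray
        F gray
          F→H: H is gray → back edge
First back edge: F → H.

F→H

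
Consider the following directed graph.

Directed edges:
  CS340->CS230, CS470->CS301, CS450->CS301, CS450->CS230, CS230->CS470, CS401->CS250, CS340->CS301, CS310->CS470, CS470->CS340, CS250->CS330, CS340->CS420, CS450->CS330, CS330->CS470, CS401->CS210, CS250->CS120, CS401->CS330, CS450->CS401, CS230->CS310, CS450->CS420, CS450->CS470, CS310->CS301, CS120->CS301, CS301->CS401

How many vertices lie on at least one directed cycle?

9

A vertex is on a directed cycle iff it belongs to a strongly connected component of size ≥ 2 (or has a self-loop).
The vertices on cycles are {CS120, CS230, CS250, CS301, CS310, CS330, CS340, CS401, CS470} — 9 in total.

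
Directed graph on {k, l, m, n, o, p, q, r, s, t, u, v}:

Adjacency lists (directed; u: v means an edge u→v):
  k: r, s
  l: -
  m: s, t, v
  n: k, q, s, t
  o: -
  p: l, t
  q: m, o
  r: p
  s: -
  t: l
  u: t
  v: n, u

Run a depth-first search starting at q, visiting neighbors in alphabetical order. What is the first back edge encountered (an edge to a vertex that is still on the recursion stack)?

DFS from q (visiting neighbors in alphabetical order); mark gray on enter, black on exit:
q gray
  m gray
    s gray
    s black
    t gray
      l gray
      l black
    t black
    v gray
      n gray
        k gray
          r gray
            p gray
              p→l: l black — skip
              p→t: t black — skip
            p black
          r black
          k→s: s black — skip
        k black
        n→q: q is gray → back edge
First back edge: n → q.

n→q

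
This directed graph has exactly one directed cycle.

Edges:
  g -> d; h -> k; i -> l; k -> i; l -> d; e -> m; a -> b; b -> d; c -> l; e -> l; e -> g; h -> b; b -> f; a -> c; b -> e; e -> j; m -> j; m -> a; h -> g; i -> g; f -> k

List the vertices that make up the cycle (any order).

a, b, e, m

DFS with gray/black marking from b:
b gray
  f gray
    k gray
      i gray
        g gray
          d gray
          d black
        g black
        l gray
          l→d: d black — skip
        l black
      i black
    k black
  f black
  b→d: d black — skip
  e gray
    m gray
      j gray
      j black
      a gray
        c gray
          c→l: l black — skip
        c black
        a→b: b is gray → back edge
Back edge closes the cycle b → e → m → a → b; its vertices are {a, b, e, m}.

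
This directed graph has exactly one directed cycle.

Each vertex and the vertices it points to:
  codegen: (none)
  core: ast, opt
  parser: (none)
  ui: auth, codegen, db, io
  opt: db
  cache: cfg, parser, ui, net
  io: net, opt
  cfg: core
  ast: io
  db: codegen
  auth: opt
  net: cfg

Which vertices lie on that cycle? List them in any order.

io, ast, cfg, net, core

DFS with gray/black marking from cfg:
cfg gray
  core gray
    ast gray
      io gray
        net gray
          net→cfg: cfg is gray → back edge
Back edge closes the cycle cfg → core → ast → io → net → cfg; its vertices are {io, ast, cfg, net, core}.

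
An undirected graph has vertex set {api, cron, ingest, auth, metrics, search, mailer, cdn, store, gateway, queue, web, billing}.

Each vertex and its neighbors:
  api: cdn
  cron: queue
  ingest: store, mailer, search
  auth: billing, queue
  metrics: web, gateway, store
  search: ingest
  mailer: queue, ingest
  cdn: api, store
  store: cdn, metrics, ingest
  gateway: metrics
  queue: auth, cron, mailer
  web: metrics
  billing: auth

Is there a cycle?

DFS, tracking each vertex's parent; an edge to a visited non-parent vertex closes a cycle.
Start from web:
visit web (parent –)
  visit metrics (parent web)
    metrics–web: parent, skip
    visit gateway (parent metrics)
      gateway–metrics: parent, skip
    visit store (parent metrics)
      visit cdn (parent store)
        visit api (parent cdn)
          api–cdn: parent, skip
        cdn–store: parent, skip
      store–metrics: parent, skip
      visit ingest (parent store)
        ingest–store: parent, skip
        visit mailer (parent ingest)
          visit queue (parent mailer)
            visit auth (parent queue)
              visit billing (parent auth)
                billing–auth: parent, skip
              auth–queue: parent, skip
            visit cron (parent queue)
              cron–queue: parent, skip
            queue–mailer: parent, skip
          mailer–ingest: parent, skip
        visit search (parent ingest)
          search–ingest: parent, skip
No non-parent visited neighbor found — the graph is a forest.

No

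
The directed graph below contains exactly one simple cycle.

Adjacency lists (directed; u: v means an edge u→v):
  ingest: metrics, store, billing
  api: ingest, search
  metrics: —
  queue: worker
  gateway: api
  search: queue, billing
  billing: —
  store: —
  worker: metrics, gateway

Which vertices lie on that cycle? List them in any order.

api, queue, search, worker, gateway

DFS with gray/black marking from gateway:
gateway gray
  api gray
    ingest gray
      metrics gray
      metrics black
      store gray
      store black
      billing gray
      billing black
    ingest black
    search gray
      queue gray
        worker gray
          worker→metrics: metrics black — skip
          worker→gateway: gateway is gray → back edge
Back edge closes the cycle gateway → api → search → queue → worker → gateway; its vertices are {api, queue, search, worker, gateway}.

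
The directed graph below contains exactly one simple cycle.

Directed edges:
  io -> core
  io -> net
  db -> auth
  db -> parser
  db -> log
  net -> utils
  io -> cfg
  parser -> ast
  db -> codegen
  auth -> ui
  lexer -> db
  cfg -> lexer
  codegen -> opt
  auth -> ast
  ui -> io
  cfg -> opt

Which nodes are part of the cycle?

db, io, ui, cfg, auth, lexer

DFS with gray/black marking from io:
io gray
  net gray
    utils gray
    utils black
  net black
  cfg gray
    opt gray
    opt black
    lexer gray
      db gray
        auth gray
          ast gray
          ast black
          ui gray
            ui→io: io is gray → back edge
Back edge closes the cycle io → cfg → lexer → db → auth → ui → io; its vertices are {db, io, ui, cfg, auth, lexer}.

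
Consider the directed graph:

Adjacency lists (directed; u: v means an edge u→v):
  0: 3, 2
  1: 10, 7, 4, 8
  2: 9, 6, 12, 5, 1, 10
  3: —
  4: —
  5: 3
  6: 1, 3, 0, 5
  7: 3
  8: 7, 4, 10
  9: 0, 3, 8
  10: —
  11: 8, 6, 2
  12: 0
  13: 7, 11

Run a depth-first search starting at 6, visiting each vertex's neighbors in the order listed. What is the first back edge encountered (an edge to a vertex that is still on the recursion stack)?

DFS from 6 (visiting each vertex's neighbors in the order listed); mark gray on enter, black on exit:
6 gray
  1 gray
    10 gray
    10 black
    7 gray
      3 gray
      3 black
    7 black
    4 gray
    4 black
    8 gray
      8→7: 7 black — skip
      8→4: 4 black — skip
      8→10: 10 black — skip
    8 black
  1 black
  6→3: 3 black — skip
  0 gray
    0→3: 3 black — skip
    2 gray
      9 gray
        9→0: 0 is gray → back edge
First back edge: 9 → 0.

9->0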